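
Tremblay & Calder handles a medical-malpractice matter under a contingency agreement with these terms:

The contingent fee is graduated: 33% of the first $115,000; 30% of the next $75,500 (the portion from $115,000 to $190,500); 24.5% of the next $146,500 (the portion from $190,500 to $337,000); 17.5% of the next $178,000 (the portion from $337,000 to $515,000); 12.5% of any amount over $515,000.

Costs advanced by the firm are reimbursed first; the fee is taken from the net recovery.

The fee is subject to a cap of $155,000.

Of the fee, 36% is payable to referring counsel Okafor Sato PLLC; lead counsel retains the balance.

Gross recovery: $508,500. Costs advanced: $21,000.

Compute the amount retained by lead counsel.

$78,611.20

Fee base (net of costs): $508,500 − $21,000 = $487,500
First $115,000 at 33% = $37,950.00
Next $75,500 at 30% = $22,650.00
Next $146,500 at 24.5% = $35,892.50
Remaining $150,500 at 17.5% = $26,337.50
Fee: $37,950.00 + $22,650.00 + $35,892.50 + $26,337.50 = $122,830.00
$122,830.00 is under the $155,000 cap.
Referral share: 36% of $122,830.00 = $44,218.80; lead counsel retains $122,830.00 − $44,218.80 = $78,611.20.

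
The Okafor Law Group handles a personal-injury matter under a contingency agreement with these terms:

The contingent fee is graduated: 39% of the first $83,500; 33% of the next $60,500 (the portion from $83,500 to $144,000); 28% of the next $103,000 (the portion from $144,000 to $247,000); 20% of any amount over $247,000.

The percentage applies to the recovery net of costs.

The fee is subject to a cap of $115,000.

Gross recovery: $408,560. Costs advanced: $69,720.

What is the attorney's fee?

$99,738.00

Fee base (net of costs): $408,560 − $69,720 = $338,840
First $83,500 at 39% = $32,565.00
Next $60,500 at 33% = $19,965.00
Next $103,000 at 28% = $28,840.00
Remaining $91,840 at 20% = $18,368.00
Fee: $32,565.00 + $19,965.00 + $28,840.00 + $18,368.00 = $99,738.00
$99,738.00 is under the $115,000 cap.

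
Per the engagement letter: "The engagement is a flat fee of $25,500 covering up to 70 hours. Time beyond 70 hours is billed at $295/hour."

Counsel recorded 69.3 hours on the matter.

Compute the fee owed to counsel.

69.3 hours is within the 70-hour scope; only the flat fee applies.

$25,500.00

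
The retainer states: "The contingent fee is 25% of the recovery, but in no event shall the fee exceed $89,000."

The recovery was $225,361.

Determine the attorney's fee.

25% of $225,361 = $56,340.25
That is under the $89,000 cap.

$56,340.25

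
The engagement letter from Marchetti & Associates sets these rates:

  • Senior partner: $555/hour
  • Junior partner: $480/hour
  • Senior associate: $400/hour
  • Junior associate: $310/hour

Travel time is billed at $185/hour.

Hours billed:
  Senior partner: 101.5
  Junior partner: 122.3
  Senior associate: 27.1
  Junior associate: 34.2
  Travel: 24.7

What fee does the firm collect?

Senior partner: 101.5 × $555 = $56,332.50
Junior partner: 122.3 × $480 = $58,704.00
Senior associate: 27.1 × $400 = $10,840.00
Junior associate: 34.2 × $310 = $10,602.00
Subtotal: $56,332.50 + $58,704.00 + $10,840.00 + $10,602.00 = $136,478.50
Travel: 24.7 × $185 = $4,569.50
Total: $136,478.50 + $4,569.50 = $141,048.00

$141,048.00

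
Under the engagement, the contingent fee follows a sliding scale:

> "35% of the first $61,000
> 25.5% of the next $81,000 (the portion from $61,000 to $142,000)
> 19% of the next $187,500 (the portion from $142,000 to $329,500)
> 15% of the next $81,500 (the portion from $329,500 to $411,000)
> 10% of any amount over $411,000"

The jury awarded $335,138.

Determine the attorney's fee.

First $61,000 at 35% = $21,350.00
Next $81,000 at 25.5% = $20,655.00
Next $187,500 at 19% = $35,625.00
Remaining $5,638 at 15% = $845.70
Fee: $21,350.00 + $20,655.00 + $35,625.00 + $845.70 = $78,475.70

$78,475.70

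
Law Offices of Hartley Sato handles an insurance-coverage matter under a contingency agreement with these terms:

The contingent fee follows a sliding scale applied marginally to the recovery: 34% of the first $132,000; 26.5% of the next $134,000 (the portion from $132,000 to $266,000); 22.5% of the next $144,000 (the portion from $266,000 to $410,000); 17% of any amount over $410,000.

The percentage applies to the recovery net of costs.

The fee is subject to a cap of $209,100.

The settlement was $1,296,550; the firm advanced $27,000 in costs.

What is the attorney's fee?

$209,100.00

Fee base (net of costs): $1,296,550 − $27,000 = $1,269,550
First $132,000 at 34% = $44,880.00
Next $134,000 at 26.5% = $35,510.00
Next $144,000 at 22.5% = $32,400.00
Remaining $859,550 at 17% = $146,123.50
Fee: $44,880.00 + $35,510.00 + $32,400.00 + $146,123.50 = $258,913.50
$258,913.50 exceeds the $209,100 cap, so the fee is capped at $209,100.00.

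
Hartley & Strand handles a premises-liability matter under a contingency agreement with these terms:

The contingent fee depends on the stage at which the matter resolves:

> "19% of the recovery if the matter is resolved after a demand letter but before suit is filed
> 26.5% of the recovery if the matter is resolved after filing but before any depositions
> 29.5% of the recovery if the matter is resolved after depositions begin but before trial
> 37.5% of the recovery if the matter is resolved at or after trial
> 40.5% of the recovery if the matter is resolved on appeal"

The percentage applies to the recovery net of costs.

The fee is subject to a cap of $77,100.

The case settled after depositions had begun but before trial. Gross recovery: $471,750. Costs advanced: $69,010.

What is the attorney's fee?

$77,100.00

Fee base (net of costs): $471,750 − $69,010 = $402,740
The matter settled after depositions had begun but before trial, so the 29.5% rate applies.
$402,740 × 29.5% = $118,808.30
$118,808.30 exceeds the $77,100 cap, so the fee is capped at $77,100.00.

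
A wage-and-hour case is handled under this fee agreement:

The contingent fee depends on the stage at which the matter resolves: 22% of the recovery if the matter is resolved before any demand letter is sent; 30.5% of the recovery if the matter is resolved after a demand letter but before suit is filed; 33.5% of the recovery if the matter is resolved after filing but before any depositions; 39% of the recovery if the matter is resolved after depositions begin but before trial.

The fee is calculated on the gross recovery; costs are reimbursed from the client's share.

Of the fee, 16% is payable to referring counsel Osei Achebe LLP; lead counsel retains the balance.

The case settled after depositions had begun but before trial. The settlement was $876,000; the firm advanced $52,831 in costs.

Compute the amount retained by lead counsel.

$286,977.60

Fee base is the gross recovery, $876,000; costs are reimbursed separately.
The matter settled after depositions had begun but before trial, so the 39% rate applies.
$876,000 × 39% = $341,640.00
Referral share: 16% of $341,640.00 = $54,662.40; lead counsel retains $341,640.00 − $54,662.40 = $286,977.60.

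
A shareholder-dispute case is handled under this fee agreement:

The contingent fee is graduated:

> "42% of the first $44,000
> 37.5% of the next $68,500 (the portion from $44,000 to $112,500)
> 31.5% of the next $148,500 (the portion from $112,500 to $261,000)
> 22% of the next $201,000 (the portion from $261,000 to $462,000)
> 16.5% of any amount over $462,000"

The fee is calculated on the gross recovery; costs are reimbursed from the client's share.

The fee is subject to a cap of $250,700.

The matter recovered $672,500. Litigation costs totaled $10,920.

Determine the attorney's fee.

Fee base is the gross recovery, $672,500; costs are reimbursed separately.
First $44,000 at 42% = $18,480.00
Next $68,500 at 37.5% = $25,687.50
Next $148,500 at 31.5% = $46,777.50
Next $201,000 at 22% = $44,220.00
Remaining $210,500 at 16.5% = $34,732.50
Fee: $18,480.00 + $25,687.50 + $46,777.50 + $44,220.00 + $34,732.50 = $169,897.50
$169,897.50 is under the $250,700 cap.

$169,897.50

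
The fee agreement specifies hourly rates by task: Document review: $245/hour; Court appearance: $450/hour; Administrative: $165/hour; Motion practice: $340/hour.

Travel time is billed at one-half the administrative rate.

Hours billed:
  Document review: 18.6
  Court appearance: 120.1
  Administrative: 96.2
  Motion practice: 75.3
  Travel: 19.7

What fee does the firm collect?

Document review: 18.6 × $245 = $4,557.00
Court appearance: 120.1 × $450 = $54,045.00
Administrative: 96.2 × $165 = $15,873.00
Motion practice: 75.3 × $340 = $25,602.00
Subtotal: $4,557.00 + $54,045.00 + $15,873.00 + $25,602.00 = $100,077.00
Travel: 19.7 × ($165 ÷ 2) = 19.7 × $82.50 = $1,625.25
Total: $100,077.00 + $1,625.25 = $101,702.25

$101,702.25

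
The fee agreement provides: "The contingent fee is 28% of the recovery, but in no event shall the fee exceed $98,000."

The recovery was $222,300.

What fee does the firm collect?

$62,244.00

28% of $222,300 = $62,244.00
That is under the $98,000 cap.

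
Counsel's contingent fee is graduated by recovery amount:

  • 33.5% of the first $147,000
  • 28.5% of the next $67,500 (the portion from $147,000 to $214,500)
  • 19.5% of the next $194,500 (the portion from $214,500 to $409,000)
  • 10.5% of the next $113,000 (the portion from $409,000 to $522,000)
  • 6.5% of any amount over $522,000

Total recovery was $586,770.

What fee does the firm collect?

First $147,000 at 33.5% = $49,245.00
Next $67,500 at 28.5% = $19,237.50
Next $194,500 at 19.5% = $37,927.50
Next $113,000 at 10.5% = $11,865.00
Remaining $64,770 at 6.5% = $4,210.05
Fee: $49,245.00 + $19,237.50 + $37,927.50 + $11,865.00 + $4,210.05 = $122,485.05

$122,485.05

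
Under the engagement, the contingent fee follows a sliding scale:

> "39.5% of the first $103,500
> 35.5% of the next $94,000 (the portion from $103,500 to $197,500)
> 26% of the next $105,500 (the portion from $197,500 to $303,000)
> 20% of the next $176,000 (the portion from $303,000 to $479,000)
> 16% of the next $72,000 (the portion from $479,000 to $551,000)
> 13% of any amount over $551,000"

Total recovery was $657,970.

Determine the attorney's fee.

First $103,500 at 39.5% = $40,882.50
Next $94,000 at 35.5% = $33,370.00
Next $105,500 at 26% = $27,430.00
Next $176,000 at 20% = $35,200.00
Next $72,000 at 16% = $11,520.00
Remaining $106,970 at 13% = $13,906.10
Fee: $40,882.50 + $33,370.00 + $27,430.00 + $35,200.00 + $11,520.00 + $13,906.10 = $162,308.60

$162,308.60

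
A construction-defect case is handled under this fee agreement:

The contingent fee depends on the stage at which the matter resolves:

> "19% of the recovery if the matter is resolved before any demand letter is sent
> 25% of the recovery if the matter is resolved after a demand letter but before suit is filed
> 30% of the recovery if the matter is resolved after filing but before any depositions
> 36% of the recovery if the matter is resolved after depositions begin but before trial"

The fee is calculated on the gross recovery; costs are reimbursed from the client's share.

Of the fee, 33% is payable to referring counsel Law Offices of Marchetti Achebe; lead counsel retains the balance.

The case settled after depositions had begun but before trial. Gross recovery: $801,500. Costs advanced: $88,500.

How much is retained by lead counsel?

Fee base is the gross recovery, $801,500; costs are reimbursed separately.
The matter settled after depositions had begun but before trial, so the 36% rate applies.
$801,500 × 36% = $288,540.00
Referral share: 33% of $288,540.00 = $95,218.20; lead counsel retains $288,540.00 − $95,218.20 = $193,321.80.

$193,321.80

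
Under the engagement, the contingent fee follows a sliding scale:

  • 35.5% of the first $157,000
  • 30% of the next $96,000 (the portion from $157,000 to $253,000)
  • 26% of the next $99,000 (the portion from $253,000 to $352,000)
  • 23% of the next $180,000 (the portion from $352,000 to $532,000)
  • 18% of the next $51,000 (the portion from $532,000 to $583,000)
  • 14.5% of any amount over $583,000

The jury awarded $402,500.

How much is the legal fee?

$121,890.00

First $157,000 at 35.5% = $55,735.00
Next $96,000 at 30% = $28,800.00
Next $99,000 at 26% = $25,740.00
Remaining $50,500 at 23% = $11,615.00
Fee: $55,735.00 + $28,800.00 + $25,740.00 + $11,615.00 = $121,890.00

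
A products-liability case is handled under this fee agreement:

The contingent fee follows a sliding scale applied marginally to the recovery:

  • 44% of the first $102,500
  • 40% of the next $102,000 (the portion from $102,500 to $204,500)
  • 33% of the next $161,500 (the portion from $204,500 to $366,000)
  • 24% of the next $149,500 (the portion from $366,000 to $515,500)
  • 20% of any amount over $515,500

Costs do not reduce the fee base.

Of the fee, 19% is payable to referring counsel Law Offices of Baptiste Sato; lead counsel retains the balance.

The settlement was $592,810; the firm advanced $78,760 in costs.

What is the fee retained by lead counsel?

Fee base is the gross recovery, $592,810; costs are reimbursed separately.
First $102,500 at 44% = $45,100.00
Next $102,000 at 40% = $40,800.00
Next $161,500 at 33% = $53,295.00
Next $149,500 at 24% = $35,880.00
Remaining $77,310 at 20% = $15,462.00
Fee: $45,100.00 + $40,800.00 + $53,295.00 + $35,880.00 + $15,462.00 = $190,537.00
Referral share: 19% of $190,537.00 = $36,202.03; lead counsel retains $190,537.00 − $36,202.03 = $154,334.97.

$154,334.97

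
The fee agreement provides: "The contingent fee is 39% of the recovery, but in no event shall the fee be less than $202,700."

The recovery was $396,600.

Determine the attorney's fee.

$202,700.00

39% of $396,600 = $154,674.00
That is below the $202,700 minimum, so the minimum applies.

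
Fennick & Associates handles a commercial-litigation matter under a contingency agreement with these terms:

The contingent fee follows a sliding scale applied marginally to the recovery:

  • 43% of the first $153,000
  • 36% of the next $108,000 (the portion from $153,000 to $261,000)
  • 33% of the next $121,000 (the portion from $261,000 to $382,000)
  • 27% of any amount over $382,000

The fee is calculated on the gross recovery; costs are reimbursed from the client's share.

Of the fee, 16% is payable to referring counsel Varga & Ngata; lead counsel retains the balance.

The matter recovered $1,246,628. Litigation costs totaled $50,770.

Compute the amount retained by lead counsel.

$317,561.63

Fee base is the gross recovery, $1,246,628; costs are reimbursed separately.
First $153,000 at 43% = $65,790.00
Next $108,000 at 36% = $38,880.00
Next $121,000 at 33% = $39,930.00
Remaining $864,628 at 27% = $233,449.56
Fee: $65,790.00 + $38,880.00 + $39,930.00 + $233,449.56 = $378,049.56
Referral share: 16% of $378,049.56 = $60,487.93; lead counsel retains $378,049.56 − $60,487.93 = $317,561.63.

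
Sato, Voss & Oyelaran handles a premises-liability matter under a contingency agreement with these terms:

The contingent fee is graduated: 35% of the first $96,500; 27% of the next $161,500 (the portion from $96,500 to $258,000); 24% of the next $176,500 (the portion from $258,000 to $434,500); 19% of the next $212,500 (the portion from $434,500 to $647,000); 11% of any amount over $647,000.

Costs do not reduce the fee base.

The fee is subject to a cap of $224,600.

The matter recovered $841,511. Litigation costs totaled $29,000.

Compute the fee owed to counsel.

Fee base is the gross recovery, $841,511; costs are reimbursed separately.
First $96,500 at 35% = $33,775.00
Next $161,500 at 27% = $43,605.00
Next $176,500 at 24% = $42,360.00
Next $212,500 at 19% = $40,375.00
Remaining $194,511 at 11% = $21,396.21
Fee: $33,775.00 + $43,605.00 + $42,360.00 + $40,375.00 + $21,396.21 = $181,511.21
$181,511.21 is under the $224,600 cap.

$181,511.21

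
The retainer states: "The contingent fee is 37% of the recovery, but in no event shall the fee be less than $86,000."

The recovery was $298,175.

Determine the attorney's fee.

37% of $298,175 = $110,324.75
That exceeds the $86,000 minimum.

$110,324.75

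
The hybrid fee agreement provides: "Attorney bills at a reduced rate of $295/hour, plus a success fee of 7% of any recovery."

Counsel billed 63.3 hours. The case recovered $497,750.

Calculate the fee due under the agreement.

Hourly: 63.3 × $295 = $18,673.50
Success fee: 7% of $497,750 = $34,842.50
Total: $18,673.50 + $34,842.50 = $53,516.00

$53,516.00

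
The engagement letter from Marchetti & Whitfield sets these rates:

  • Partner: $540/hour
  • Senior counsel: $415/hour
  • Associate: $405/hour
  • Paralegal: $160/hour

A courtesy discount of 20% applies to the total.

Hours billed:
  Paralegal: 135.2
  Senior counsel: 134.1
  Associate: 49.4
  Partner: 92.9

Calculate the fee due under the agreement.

Partner: 92.9 × $540 = $50,166.00
Senior counsel: 134.1 × $415 = $55,651.50
Associate: 49.4 × $405 = $20,007.00
Paralegal: 135.2 × $160 = $21,632.00
Subtotal: $147,456.50
Less 20% discount: −$29,491.30
Total: $147,456.50 − $29,491.30 = $117,965.20

$117,965.20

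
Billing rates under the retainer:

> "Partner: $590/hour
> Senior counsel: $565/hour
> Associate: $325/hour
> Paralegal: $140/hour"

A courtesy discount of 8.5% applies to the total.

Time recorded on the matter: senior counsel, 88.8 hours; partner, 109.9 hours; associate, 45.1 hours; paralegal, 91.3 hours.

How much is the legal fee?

$130,344.04

Partner: 109.9 × $590 = $64,841.00
Senior counsel: 88.8 × $565 = $50,172.00
Associate: 45.1 × $325 = $14,657.50
Paralegal: 91.3 × $140 = $12,782.00
Subtotal: $142,452.50
Less 8.5% discount: −$12,108.46
Total: $142,452.50 − $12,108.46 = $130,344.04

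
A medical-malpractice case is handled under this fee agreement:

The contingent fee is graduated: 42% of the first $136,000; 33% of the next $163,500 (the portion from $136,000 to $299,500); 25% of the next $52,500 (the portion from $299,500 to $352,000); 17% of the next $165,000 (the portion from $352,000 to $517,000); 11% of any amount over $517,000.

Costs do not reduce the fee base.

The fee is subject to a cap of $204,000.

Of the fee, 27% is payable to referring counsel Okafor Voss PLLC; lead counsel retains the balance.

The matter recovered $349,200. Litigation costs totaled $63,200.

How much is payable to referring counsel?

Fee base is the gross recovery, $349,200; costs are reimbursed separately.
First $136,000 at 42% = $57,120.00
Next $163,500 at 33% = $53,955.00
Remaining $49,700 at 25% = $12,425.00
Fee: $57,120.00 + $53,955.00 + $12,425.00 = $123,500.00
$123,500.00 is under the $204,000 cap.
Referral share: 27% of $123,500.00 = $33,345.00; lead counsel retains $123,500.00 − $33,345.00 = $90,155.00.

$33,345.00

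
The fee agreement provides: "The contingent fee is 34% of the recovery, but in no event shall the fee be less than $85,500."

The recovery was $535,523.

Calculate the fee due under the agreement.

34% of $535,523 = $182,077.82
That exceeds the $85,500 minimum.

$182,077.82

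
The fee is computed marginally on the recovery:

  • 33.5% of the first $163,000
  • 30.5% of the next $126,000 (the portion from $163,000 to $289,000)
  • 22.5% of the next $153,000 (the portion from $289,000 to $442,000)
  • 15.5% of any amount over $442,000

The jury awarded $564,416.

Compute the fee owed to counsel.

First $163,000 at 33.5% = $54,605.00
Next $126,000 at 30.5% = $38,430.00
Next $153,000 at 22.5% = $34,425.00
Remaining $122,416 at 15.5% = $18,974.48
Fee: $54,605.00 + $38,430.00 + $34,425.00 + $18,974.48 = $146,434.48

$146,434.48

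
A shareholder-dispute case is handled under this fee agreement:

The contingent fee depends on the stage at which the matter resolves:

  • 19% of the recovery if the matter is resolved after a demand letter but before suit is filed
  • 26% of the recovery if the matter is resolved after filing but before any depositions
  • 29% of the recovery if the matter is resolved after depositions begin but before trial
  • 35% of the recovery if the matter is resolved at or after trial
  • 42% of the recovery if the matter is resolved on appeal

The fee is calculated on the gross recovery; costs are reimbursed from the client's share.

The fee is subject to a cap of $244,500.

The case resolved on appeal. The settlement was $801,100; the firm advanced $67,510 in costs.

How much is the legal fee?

$244,500.00

Fee base is the gross recovery, $801,100; costs are reimbursed separately.
The matter resolved on appeal, so the 42% rate applies.
$801,100 × 42% = $336,462.00
$336,462.00 exceeds the $244,500 cap, so the fee is capped at $244,500.00.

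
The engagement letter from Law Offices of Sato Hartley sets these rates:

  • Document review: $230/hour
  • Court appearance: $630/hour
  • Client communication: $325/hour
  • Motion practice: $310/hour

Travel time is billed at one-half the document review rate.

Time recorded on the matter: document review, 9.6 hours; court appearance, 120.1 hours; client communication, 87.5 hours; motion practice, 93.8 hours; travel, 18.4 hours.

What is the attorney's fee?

$137,502.50

Document review: 9.6 × $230 = $2,208.00
Court appearance: 120.1 × $630 = $75,663.00
Client communication: 87.5 × $325 = $28,437.50
Motion practice: 93.8 × $310 = $29,078.00
Subtotal: $2,208.00 + $75,663.00 + $28,437.50 + $29,078.00 = $135,386.50
Travel: 18.4 × ($230 ÷ 2) = 18.4 × $115.00 = $2,116.00
Total: $135,386.50 + $2,116.00 = $137,502.50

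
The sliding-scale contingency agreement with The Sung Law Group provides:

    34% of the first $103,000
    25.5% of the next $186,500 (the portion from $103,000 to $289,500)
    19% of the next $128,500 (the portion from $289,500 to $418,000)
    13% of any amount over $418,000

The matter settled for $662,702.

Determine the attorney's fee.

$138,803.76

First $103,000 at 34% = $35,020.00
Next $186,500 at 25.5% = $47,557.50
Next $128,500 at 19% = $24,415.00
Remaining $244,702 at 13% = $31,811.26
Fee: $35,020.00 + $47,557.50 + $24,415.00 + $31,811.26 = $138,803.76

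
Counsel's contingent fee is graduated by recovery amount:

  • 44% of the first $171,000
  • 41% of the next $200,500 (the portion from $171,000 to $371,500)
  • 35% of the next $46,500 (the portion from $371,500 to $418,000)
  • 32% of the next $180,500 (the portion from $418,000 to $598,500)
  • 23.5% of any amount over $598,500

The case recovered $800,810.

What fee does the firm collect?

$279,022.85

First $171,000 at 44% = $75,240.00
Next $200,500 at 41% = $82,205.00
Next $46,500 at 35% = $16,275.00
Next $180,500 at 32% = $57,760.00
Remaining $202,310 at 23.5% = $47,542.85
Fee: $75,240.00 + $82,205.00 + $16,275.00 + $57,760.00 + $47,542.85 = $279,022.85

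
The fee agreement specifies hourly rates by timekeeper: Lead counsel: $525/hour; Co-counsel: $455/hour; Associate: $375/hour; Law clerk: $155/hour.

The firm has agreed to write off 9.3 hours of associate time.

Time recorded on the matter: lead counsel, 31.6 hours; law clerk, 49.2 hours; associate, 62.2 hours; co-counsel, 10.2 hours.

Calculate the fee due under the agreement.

Lead counsel: 31.6 × $525 = $16,590.00
Co-counsel: 10.2 × $455 = $4,641.00
Associate: 62.2 × $375 = $23,325.00
Law clerk: 49.2 × $155 = $7,626.00
Subtotal: $52,182.00
Write-off: 9.3 × $375 = $3,487.50
Total: $52,182.00 − $3,487.50 = $48,694.50

$48,694.50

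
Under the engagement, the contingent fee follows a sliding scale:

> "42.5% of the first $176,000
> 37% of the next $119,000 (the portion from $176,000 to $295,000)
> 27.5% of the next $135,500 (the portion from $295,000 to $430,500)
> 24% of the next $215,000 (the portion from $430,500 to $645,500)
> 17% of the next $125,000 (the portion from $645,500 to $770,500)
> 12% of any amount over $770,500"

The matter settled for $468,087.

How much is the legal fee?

$165,113.38

First $176,000 at 42.5% = $74,800.00
Next $119,000 at 37% = $44,030.00
Next $135,500 at 27.5% = $37,262.50
Remaining $37,587 at 24% = $9,020.88
Fee: $74,800.00 + $44,030.00 + $37,262.50 + $9,020.88 = $165,113.38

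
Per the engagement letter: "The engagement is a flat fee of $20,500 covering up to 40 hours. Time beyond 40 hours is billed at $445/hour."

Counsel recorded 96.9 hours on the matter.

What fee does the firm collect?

$45,820.50

Flat fee: $20,500.00
Excess hours: 96.9 − 40 = 56.9
Overrun: 56.9 × $445 = $25,320.50
Total: $20,500.00 + $25,320.50 = $45,820.50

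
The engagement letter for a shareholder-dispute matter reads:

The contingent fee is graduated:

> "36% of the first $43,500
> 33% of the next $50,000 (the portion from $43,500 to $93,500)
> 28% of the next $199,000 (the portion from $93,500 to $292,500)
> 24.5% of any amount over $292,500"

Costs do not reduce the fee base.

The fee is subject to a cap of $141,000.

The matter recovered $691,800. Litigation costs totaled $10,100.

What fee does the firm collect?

Fee base is the gross recovery, $691,800; costs are reimbursed separately.
First $43,500 at 36% = $15,660.00
Next $50,000 at 33% = $16,500.00
Next $199,000 at 28% = $55,720.00
Remaining $399,300 at 24.5% = $97,828.50
Fee: $15,660.00 + $16,500.00 + $55,720.00 + $97,828.50 = $185,708.50
$185,708.50 exceeds the $141,000 cap, so the fee is capped at $141,000.00.

$141,000.00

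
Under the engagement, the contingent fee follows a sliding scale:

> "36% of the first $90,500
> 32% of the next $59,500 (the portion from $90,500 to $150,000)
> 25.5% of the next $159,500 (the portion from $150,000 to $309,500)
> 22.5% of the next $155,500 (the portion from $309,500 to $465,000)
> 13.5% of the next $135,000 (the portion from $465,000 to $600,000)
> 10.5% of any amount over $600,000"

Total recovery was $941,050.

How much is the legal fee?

First $90,500 at 36% = $32,580.00
Next $59,500 at 32% = $19,040.00
Next $159,500 at 25.5% = $40,672.50
Next $155,500 at 22.5% = $34,987.50
Next $135,000 at 13.5% = $18,225.00
Remaining $341,050 at 10.5% = $35,810.25
Fee: $32,580.00 + $19,040.00 + $40,672.50 + $34,987.50 + $18,225.00 + $35,810.25 = $181,315.25

$181,315.25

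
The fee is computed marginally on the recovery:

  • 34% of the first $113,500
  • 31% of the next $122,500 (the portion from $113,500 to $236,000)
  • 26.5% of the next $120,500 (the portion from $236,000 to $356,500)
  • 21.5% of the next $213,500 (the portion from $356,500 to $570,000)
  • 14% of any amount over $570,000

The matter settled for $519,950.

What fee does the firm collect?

First $113,500 at 34% = $38,590.00
Next $122,500 at 31% = $37,975.00
Next $120,500 at 26.5% = $31,932.50
Remaining $163,450 at 21.5% = $35,141.75
Fee: $38,590.00 + $37,975.00 + $31,932.50 + $35,141.75 = $143,639.25

$143,639.25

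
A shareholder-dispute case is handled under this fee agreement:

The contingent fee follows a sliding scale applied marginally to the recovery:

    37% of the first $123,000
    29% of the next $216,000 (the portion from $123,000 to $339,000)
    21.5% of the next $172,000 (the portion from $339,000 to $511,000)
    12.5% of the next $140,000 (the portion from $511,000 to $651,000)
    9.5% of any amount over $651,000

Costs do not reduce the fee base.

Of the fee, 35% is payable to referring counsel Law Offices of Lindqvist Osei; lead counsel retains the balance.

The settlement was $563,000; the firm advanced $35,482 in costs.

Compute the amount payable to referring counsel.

Fee base is the gross recovery, $563,000; costs are reimbursed separately.
First $123,000 at 37% = $45,510.00
Next $216,000 at 29% = $62,640.00
Next $172,000 at 21.5% = $36,980.00
Remaining $52,000 at 12.5% = $6,500.00
Fee: $45,510.00 + $62,640.00 + $36,980.00 + $6,500.00 = $151,630.00
Referral share: 35% of $151,630.00 = $53,070.50; lead counsel retains $151,630.00 − $53,070.50 = $98,559.50.

$53,070.50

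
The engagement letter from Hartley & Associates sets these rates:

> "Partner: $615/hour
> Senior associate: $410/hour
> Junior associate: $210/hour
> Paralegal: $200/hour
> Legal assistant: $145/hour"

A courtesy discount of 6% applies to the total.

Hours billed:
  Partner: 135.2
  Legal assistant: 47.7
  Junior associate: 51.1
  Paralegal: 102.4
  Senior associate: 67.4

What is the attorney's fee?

Partner: 135.2 × $615 = $83,148.00
Senior associate: 67.4 × $410 = $27,634.00
Junior associate: 51.1 × $210 = $10,731.00
Paralegal: 102.4 × $200 = $20,480.00
Legal assistant: 47.7 × $145 = $6,916.50
Subtotal: $148,909.50
Less 6% discount: −$8,934.57
Total: $148,909.50 − $8,934.57 = $139,974.93

$139,974.93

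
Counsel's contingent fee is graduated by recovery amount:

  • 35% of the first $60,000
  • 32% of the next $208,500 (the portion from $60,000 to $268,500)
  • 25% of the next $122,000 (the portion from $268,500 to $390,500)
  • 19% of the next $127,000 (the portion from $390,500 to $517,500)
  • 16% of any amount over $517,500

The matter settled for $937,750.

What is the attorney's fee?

First $60,000 at 35% = $21,000.00
Next $208,500 at 32% = $66,720.00
Next $122,000 at 25% = $30,500.00
Next $127,000 at 19% = $24,130.00
Remaining $420,250 at 16% = $67,240.00
Fee: $21,000.00 + $66,720.00 + $30,500.00 + $24,130.00 + $67,240.00 = $209,590.00

$209,590.00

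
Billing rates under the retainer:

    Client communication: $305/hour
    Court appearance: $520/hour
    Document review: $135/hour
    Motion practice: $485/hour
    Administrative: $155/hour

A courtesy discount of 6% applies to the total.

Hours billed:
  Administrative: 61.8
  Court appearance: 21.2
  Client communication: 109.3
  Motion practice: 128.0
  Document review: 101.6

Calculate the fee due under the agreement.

$121,951.37

Client communication: 109.3 × $305 = $33,336.50
Court appearance: 21.2 × $520 = $11,024.00
Document review: 101.6 × $135 = $13,716.00
Motion practice: 128.0 × $485 = $62,080.00
Administrative: 61.8 × $155 = $9,579.00
Subtotal: $129,735.50
Less 6% discount: −$7,784.13
Total: $129,735.50 − $7,784.13 = $121,951.37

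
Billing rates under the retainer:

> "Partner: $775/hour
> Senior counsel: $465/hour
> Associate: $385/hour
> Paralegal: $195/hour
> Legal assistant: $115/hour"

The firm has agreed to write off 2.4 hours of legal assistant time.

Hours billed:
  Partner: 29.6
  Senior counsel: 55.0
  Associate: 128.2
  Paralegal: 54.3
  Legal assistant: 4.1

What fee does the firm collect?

$108,656.00

Partner: 29.6 × $775 = $22,940.00
Senior counsel: 55.0 × $465 = $25,575.00
Associate: 128.2 × $385 = $49,357.00
Paralegal: 54.3 × $195 = $10,588.50
Legal assistant: 4.1 × $115 = $471.50
Subtotal: $108,932.00
Write-off: 2.4 × $115 = $276.00
Total: $108,932.00 − $276.00 = $108,656.00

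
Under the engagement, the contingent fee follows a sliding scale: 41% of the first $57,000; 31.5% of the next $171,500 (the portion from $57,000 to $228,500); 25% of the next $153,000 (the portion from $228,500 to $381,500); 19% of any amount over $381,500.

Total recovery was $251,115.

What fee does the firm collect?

$83,046.25

First $57,000 at 41% = $23,370.00
Next $171,500 at 31.5% = $54,022.50
Remaining $22,615 at 25% = $5,653.75
Fee: $23,370.00 + $54,022.50 + $5,653.75 = $83,046.25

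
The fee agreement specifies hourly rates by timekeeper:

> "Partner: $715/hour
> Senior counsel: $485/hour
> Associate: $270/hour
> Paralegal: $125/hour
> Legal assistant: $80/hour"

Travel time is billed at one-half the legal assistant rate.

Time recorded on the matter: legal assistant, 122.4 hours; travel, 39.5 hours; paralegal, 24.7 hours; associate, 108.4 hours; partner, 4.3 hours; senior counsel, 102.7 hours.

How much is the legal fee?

$96,611.50

Partner: 4.3 × $715 = $3,074.50
Senior counsel: 102.7 × $485 = $49,809.50
Associate: 108.4 × $270 = $29,268.00
Paralegal: 24.7 × $125 = $3,087.50
Legal assistant: 122.4 × $80 = $9,792.00
Subtotal: $3,074.50 + $49,809.50 + $29,268.00 + $3,087.50 + $9,792.00 = $95,031.50
Travel: 39.5 × ($80 ÷ 2) = 39.5 × $40.00 = $1,580.00
Total: $95,031.50 + $1,580.00 = $96,611.50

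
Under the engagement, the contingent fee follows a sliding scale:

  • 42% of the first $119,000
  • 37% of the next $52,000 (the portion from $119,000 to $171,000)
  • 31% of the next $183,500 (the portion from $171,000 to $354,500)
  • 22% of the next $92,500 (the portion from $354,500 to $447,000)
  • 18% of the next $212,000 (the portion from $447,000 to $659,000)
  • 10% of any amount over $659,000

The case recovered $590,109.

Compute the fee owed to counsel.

$172,214.62

First $119,000 at 42% = $49,980.00
Next $52,000 at 37% = $19,240.00
Next $183,500 at 31% = $56,885.00
Next $92,500 at 22% = $20,350.00
Remaining $143,109 at 18% = $25,759.62
Fee: $49,980.00 + $19,240.00 + $56,885.00 + $20,350.00 + $25,759.62 = $172,214.62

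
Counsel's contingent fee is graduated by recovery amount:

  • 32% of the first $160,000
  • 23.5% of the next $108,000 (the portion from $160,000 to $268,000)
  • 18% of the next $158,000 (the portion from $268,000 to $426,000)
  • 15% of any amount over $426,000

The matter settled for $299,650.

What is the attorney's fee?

First $160,000 at 32% = $51,200.00
Next $108,000 at 23.5% = $25,380.00
Remaining $31,650 at 18% = $5,697.00
Fee: $51,200.00 + $25,380.00 + $5,697.00 = $82,277.00

$82,277.00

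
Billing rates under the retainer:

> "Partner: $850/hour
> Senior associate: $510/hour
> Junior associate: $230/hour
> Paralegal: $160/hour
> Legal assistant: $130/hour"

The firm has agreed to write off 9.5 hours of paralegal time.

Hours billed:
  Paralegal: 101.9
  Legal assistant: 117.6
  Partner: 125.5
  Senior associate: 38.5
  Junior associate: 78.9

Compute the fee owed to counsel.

Partner: 125.5 × $850 = $106,675.00
Senior associate: 38.5 × $510 = $19,635.00
Junior associate: 78.9 × $230 = $18,147.00
Paralegal: 101.9 × $160 = $16,304.00
Legal assistant: 117.6 × $130 = $15,288.00
Subtotal: $176,049.00
Write-off: 9.5 × $160 = $1,520.00
Total: $176,049.00 − $1,520.00 = $174,529.00

$174,529.00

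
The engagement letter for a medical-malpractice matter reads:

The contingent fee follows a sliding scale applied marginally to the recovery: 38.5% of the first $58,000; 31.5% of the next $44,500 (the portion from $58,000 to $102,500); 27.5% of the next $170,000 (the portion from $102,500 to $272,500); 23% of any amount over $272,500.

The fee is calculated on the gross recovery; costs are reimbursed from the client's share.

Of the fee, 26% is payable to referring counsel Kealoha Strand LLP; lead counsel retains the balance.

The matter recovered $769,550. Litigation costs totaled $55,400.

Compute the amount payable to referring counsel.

Fee base is the gross recovery, $769,550; costs are reimbursed separately.
First $58,000 at 38.5% = $22,330.00
Next $44,500 at 31.5% = $14,017.50
Next $170,000 at 27.5% = $46,750.00
Remaining $497,050 at 23% = $114,321.50
Fee: $22,330.00 + $14,017.50 + $46,750.00 + $114,321.50 = $197,419.00
Referral share: 26% of $197,419.00 = $51,328.94; lead counsel retains $197,419.00 − $51,328.94 = $146,090.06.

$51,328.94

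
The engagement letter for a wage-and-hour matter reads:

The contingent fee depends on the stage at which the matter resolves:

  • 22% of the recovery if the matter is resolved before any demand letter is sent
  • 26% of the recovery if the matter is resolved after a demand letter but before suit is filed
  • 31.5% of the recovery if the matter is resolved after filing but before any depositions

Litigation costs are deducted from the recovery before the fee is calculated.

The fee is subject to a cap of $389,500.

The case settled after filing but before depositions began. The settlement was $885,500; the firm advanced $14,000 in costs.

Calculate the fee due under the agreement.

Fee base (net of costs): $885,500 − $14,000 = $871,500
The matter settled after filing but before depositions began, so the 31.5% rate applies.
$871,500 × 31.5% = $274,522.50
$274,522.50 is under the $389,500 cap.

$274,522.50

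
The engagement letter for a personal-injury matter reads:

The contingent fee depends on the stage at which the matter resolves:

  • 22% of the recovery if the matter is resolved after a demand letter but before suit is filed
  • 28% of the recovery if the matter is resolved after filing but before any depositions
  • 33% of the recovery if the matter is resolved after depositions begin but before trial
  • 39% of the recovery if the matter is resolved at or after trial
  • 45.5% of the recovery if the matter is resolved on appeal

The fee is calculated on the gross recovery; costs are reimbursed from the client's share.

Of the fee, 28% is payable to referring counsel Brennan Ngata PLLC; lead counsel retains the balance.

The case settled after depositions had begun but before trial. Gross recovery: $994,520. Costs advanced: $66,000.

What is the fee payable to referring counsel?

$91,893.65

Fee base is the gross recovery, $994,520; costs are reimbursed separately.
The matter settled after depositions had begun but before trial, so the 33% rate applies.
$994,520 × 33% = $328,191.60
Referral share: 28% of $328,191.60 = $91,893.65; lead counsel retains $328,191.60 − $91,893.65 = $236,297.95.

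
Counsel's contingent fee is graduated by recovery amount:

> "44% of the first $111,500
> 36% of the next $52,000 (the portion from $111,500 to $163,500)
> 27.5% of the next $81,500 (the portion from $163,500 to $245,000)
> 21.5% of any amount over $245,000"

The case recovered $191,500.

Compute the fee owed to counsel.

$75,480.00

First $111,500 at 44% = $49,060.00
Next $52,000 at 36% = $18,720.00
Remaining $28,000 at 27.5% = $7,700.00
Fee: $49,060.00 + $18,720.00 + $7,700.00 = $75,480.00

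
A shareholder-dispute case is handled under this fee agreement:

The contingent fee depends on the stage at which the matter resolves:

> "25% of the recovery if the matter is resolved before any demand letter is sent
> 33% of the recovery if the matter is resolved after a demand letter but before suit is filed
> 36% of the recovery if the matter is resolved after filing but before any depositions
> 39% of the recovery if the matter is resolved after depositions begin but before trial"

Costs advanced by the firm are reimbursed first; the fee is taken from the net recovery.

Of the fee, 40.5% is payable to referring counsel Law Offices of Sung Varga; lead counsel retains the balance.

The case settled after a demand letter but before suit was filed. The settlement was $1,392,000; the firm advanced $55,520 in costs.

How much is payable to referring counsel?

Fee base (net of costs): $1,392,000 − $55,520 = $1,336,480
The matter settled after a demand letter but before suit was filed, so the 33% rate applies.
$1,336,480 × 33% = $441,038.40
Referral share: 40.5% of $441,038.40 = $178,620.55; lead counsel retains $441,038.40 − $178,620.55 = $262,417.85.

$178,620.55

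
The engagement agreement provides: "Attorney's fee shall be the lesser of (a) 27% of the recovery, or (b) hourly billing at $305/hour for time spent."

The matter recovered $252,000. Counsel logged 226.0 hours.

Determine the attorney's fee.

$68,040.00

(a) 27% of $252,000 = $68,040.00
(b) 226.0 × $305 = $68,930.00
The lesser is (a): $68,040.00.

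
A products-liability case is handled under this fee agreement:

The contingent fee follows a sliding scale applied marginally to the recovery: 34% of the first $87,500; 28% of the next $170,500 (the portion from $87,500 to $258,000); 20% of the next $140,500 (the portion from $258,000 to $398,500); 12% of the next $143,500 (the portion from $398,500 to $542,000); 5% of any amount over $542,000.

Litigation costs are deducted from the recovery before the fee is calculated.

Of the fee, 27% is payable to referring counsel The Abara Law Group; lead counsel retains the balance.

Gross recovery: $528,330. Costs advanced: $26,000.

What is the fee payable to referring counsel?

Fee base (net of costs): $528,330 − $26,000 = $502,330
First $87,500 at 34% = $29,750.00
Next $170,500 at 28% = $47,740.00
Next $140,500 at 20% = $28,100.00
Remaining $103,830 at 12% = $12,459.60
Fee: $29,750.00 + $47,740.00 + $28,100.00 + $12,459.60 = $118,049.60
Referral share: 27% of $118,049.60 = $31,873.39; lead counsel retains $118,049.60 − $31,873.39 = $86,176.21.

$31,873.39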